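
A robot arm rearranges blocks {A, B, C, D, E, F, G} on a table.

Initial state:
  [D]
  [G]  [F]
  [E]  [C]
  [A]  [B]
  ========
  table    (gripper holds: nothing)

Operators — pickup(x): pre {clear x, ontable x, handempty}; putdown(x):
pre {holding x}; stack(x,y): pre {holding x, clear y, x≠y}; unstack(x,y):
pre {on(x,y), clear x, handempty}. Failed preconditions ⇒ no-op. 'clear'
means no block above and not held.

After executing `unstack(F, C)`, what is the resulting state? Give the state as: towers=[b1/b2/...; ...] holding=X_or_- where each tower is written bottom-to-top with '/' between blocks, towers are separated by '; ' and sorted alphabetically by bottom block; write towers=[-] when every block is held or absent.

towers=[A/E/G/D; B/C] holding=F

before: towers=[A/E/G/D; B/C/F] holding=-
pre[unstack(F, C)]: on(F,C) yes, clear(F) yes, handempty yes
all met → apply unstack(F, C)
after:  towers=[A/E/G/D; B/C] holding=F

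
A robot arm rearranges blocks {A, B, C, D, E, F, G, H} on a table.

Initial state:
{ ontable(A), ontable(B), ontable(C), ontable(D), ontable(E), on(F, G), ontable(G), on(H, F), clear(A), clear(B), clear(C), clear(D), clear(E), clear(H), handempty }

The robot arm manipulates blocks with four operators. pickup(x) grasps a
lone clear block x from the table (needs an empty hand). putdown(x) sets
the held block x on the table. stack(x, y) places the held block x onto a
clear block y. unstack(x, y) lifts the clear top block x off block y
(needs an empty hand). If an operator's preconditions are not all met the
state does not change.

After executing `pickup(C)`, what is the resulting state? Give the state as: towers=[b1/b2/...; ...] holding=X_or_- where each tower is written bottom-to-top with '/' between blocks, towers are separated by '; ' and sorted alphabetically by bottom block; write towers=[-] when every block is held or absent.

before: towers=[A; B; C; D; E; G/F/H] holding=-
pre[pickup(C)]: clear(C) yes, ontable(C) yes, handempty yes
all met → apply pickup(C)
after:  towers=[A; B; D; E; G/F/H] holding=C

towers=[A; B; D; E; G/F/H] holding=C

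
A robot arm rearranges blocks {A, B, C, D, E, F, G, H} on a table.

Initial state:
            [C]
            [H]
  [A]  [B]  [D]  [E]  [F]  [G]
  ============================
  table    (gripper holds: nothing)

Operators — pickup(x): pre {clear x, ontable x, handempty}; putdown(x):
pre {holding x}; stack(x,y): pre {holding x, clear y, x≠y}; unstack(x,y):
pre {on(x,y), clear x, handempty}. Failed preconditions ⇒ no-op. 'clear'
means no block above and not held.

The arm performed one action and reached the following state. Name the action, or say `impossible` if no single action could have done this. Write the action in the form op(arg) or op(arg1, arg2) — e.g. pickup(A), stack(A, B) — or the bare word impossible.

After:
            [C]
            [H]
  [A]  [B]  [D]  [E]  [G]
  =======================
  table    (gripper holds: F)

pickup(F)

target: towers=[A; B; D/H/C; E; G] holding=F
         pickup(G) → towers=[A; B; D/H/C; E; F] holding=G
         pickup(A) → towers=[B; D/H/C; E; F; G] holding=A
         pickup(E) → towers=[A; B; D/H/C; F; G] holding=E
         pickup(B) → towers=[A; D/H/C; E; F; G] holding=B
         pickup(F) → towers=[A; B; D/H/C; E; G] holding=F  ← match
     unstack(C, H) → towers=[A; B; D/H; E; F; G] holding=C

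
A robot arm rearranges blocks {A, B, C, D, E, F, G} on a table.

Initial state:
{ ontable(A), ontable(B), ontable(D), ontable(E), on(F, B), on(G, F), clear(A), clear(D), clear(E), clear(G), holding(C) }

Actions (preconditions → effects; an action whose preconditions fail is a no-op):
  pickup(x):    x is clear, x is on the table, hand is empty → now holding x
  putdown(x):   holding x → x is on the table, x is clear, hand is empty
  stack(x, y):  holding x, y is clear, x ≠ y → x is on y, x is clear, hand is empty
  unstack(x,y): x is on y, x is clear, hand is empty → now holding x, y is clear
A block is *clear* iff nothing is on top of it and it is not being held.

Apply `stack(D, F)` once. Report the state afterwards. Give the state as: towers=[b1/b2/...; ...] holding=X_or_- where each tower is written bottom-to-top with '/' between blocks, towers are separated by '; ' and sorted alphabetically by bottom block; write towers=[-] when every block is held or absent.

towers=[A; B/F/G; D; E] holding=C

before: towers=[A; B/F/G; D; E] holding=C
pre[stack(D, F)]: holding(D) fail, clear(F) fail, D≠F ok
holding(D), clear(F) unmet → stack(D, F) is a no-op
after:  towers=[A; B/F/G; D; E] holding=C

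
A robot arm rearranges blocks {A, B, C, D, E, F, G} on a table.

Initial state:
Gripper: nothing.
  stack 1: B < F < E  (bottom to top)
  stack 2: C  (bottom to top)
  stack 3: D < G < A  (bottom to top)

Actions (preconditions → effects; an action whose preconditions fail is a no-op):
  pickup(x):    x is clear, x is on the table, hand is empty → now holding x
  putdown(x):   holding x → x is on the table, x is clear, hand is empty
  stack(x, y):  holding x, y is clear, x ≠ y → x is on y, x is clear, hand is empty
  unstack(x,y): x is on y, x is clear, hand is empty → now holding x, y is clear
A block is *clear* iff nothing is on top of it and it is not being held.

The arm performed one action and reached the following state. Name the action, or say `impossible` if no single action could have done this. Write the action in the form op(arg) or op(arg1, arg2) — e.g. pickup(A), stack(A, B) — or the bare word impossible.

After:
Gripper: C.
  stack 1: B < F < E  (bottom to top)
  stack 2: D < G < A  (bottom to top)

target: towers=[B/F/E; D/G/A] holding=C
     unstack(A, G) → towers=[B/F/E; C; D/G] holding=A
     unstack(E, F) → towers=[B/F; C; D/G/A] holding=E
         pickup(C) → towers=[B/F/E; D/G/A] holding=C  ← match

pickup(C)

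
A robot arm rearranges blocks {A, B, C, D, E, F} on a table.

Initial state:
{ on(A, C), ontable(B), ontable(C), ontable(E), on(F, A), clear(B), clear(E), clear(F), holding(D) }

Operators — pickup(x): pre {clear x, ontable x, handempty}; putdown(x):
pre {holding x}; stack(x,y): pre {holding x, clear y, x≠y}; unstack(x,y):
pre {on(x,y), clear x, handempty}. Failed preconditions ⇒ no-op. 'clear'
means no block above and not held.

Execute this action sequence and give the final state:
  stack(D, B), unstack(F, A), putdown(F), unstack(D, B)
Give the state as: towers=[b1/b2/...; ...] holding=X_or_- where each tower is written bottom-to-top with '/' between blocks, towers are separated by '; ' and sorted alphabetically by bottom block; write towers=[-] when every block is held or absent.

towers=[B; C/A; E; F] holding=D

step 1 (stack(D, B)): towers=[B/D; C/A/F; E] holding=-
step 2 (unstack(F, A)): towers=[B/D; C/A; E] holding=F
step 3 (putdown(F)): towers=[B/D; C/A; E; F] holding=-
step 4 (unstack(D, B)): towers=[B; C/A; E; F] holding=D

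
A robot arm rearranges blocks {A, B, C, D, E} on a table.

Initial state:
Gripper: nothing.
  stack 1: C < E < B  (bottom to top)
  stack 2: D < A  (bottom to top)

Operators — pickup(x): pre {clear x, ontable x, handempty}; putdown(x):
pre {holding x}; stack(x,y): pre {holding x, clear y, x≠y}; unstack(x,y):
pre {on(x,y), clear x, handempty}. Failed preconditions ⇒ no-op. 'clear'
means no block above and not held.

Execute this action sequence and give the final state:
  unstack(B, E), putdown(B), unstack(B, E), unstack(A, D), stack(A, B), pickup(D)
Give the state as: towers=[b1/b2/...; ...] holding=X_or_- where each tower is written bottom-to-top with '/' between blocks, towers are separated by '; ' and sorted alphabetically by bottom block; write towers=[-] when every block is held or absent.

step 1 (unstack(B, E)): towers=[C/E; D/A] holding=B
step 2 (putdown(B)): towers=[B; C/E; D/A] holding=-
step 3 (unstack(B, E)) [no-op]: towers=[B; C/E; D/A] holding=-
step 4 (unstack(A, D)): towers=[B; C/E; D] holding=A
step 5 (stack(A, B)): towers=[B/A; C/E; D] holding=-
step 6 (pickup(D)): towers=[B/A; C/E] holding=D

towers=[B/A; C/E] holding=D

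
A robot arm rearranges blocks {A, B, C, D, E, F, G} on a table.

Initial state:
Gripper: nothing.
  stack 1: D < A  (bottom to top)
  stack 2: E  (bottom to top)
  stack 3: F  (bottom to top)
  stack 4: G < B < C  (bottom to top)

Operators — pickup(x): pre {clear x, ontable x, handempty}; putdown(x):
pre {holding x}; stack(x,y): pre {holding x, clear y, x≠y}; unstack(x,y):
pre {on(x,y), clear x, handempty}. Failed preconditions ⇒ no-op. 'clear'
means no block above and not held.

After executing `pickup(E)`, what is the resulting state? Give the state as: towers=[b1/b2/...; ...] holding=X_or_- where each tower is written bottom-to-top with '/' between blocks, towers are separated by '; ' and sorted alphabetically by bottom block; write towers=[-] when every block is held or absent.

before: towers=[D/A; E; F; G/B/C] holding=-
pre[pickup(E)]: clear(E) yes, ontable(E) yes, handempty yes
all met → apply pickup(E)
after:  towers=[D/A; F; G/B/C] holding=E

towers=[D/A; F; G/B/C] holding=E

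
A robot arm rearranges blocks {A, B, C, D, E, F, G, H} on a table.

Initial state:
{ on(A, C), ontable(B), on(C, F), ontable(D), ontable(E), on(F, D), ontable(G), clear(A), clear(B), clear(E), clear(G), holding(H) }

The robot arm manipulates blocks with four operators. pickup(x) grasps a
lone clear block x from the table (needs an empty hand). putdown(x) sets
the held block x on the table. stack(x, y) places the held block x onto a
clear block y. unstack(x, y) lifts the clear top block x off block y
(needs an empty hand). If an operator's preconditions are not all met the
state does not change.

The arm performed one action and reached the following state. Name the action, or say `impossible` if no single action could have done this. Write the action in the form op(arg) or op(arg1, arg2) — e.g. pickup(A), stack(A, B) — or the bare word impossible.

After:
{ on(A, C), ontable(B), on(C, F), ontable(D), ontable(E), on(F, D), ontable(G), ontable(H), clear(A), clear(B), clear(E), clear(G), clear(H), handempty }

target: towers=[B; D/F/C/A; E; G; H] holding=-
        putdown(H) → towers=[B; D/F/C/A; E; G; H] holding=-  ← match
       stack(H, G) → towers=[B; D/F/C/A; E; G/H] holding=-
       stack(H, A) → towers=[B; D/F/C/A/H; E; G] holding=-
       stack(H, E) → towers=[B; D/F/C/A; E/H; G] holding=-
       stack(H, B) → towers=[B/H; D/F/C/A; E; G] holding=-

putdown(H)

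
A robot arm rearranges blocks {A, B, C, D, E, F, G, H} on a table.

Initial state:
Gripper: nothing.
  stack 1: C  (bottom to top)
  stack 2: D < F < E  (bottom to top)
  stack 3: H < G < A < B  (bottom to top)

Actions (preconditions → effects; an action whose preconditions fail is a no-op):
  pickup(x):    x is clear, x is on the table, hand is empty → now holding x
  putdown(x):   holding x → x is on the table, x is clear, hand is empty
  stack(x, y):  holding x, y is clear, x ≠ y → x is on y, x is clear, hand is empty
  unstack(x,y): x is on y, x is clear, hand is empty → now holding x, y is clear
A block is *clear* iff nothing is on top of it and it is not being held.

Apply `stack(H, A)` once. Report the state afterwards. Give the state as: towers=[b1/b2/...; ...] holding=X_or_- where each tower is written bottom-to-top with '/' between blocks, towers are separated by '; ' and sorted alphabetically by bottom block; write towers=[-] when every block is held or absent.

before: towers=[C; D/F/E; H/G/A/B] holding=-
pre[stack(H, A)]: holding(H) ✗, clear(A) ✗, H≠A ✓
holding(H), clear(A) unmet → stack(H, A) is a no-op
after:  towers=[C; D/F/E; H/G/A/B] holding=-

towers=[C; D/F/E; H/G/A/B] holding=-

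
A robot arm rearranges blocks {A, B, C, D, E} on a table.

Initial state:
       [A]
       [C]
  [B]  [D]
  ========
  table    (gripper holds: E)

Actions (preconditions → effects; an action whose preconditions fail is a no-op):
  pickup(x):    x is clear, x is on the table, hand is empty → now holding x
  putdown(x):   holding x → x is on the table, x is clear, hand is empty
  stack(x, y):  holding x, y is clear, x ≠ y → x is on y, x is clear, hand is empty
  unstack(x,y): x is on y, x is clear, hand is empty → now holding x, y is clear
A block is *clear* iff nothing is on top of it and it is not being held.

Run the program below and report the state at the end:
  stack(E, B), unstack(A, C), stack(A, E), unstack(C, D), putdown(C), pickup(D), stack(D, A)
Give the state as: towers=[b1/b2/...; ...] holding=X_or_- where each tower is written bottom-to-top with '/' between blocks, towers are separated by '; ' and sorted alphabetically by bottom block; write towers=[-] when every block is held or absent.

towers=[B/E/A/D; C] holding=-

step 1 (stack(E, B)): towers=[B/E; D/C/A] holding=-
step 2 (unstack(A, C)): towers=[B/E; D/C] holding=A
step 3 (stack(A, E)): towers=[B/E/A; D/C] holding=-
step 4 (unstack(C, D)): towers=[B/E/A; D] holding=C
step 5 (putdown(C)): towers=[B/E/A; C; D] holding=-
step 6 (pickup(D)): towers=[B/E/A; C] holding=D
step 7 (stack(D, A)): towers=[B/E/A/D; C] holding=-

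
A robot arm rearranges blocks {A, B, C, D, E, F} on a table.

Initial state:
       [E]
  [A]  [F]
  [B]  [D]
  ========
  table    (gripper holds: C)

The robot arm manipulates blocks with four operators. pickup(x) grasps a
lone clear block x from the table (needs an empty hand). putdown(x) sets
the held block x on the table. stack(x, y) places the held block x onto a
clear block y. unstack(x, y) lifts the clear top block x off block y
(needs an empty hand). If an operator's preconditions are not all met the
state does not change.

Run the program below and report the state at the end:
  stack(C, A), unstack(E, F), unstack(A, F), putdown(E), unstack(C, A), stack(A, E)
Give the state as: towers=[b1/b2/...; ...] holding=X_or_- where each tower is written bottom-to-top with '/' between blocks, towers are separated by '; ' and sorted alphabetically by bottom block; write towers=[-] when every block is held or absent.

towers=[B/A; D/F; E] holding=C

step 1 (stack(C, A)): towers=[B/A/C; D/F/E] holding=-
step 2 (unstack(E, F)): towers=[B/A/C; D/F] holding=E
step 3 (unstack(A, F)) [no-op]: towers=[B/A/C; D/F] holding=E
step 4 (putdown(E)): towers=[B/A/C; D/F; E] holding=-
step 5 (unstack(C, A)): towers=[B/A; D/F; E] holding=C
step 6 (stack(A, E)) [no-op]: towers=[B/A; D/F; E] holding=C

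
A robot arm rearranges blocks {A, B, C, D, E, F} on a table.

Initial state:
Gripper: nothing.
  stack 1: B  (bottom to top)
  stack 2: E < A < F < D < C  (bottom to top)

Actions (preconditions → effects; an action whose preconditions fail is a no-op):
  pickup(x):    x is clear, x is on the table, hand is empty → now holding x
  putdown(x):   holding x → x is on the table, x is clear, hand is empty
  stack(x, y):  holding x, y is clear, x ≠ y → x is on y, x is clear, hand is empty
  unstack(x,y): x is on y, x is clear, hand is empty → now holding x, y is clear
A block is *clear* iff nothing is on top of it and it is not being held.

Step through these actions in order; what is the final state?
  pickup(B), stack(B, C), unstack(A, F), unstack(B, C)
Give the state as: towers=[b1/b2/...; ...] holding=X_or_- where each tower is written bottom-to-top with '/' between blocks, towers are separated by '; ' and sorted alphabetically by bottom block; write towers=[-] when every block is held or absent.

towers=[E/A/F/D/C] holding=B

step 1 (pickup(B)): towers=[E/A/F/D/C] holding=B
step 2 (stack(B, C)): towers=[E/A/F/D/C/B] holding=-
step 3 (unstack(A, F)) [no-op]: towers=[E/A/F/D/C/B] holding=-
step 4 (unstack(B, C)): towers=[E/A/F/D/C] holding=B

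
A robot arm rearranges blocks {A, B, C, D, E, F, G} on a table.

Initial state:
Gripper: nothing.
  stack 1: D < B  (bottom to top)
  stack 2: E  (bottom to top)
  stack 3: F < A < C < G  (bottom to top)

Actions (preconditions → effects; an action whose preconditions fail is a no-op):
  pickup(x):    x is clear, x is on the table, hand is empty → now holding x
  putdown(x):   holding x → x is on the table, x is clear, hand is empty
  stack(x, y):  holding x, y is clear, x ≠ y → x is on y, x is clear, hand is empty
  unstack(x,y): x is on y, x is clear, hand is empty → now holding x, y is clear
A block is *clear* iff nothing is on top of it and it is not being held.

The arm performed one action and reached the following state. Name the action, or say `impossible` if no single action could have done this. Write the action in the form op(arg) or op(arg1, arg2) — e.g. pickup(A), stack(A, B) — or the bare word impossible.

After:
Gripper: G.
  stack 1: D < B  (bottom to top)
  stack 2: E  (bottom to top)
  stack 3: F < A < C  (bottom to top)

target: towers=[D/B; E; F/A/C] holding=G
     unstack(B, D) → towers=[D; E; F/A/C/G] holding=B
     unstack(G, C) → towers=[D/B; E; F/A/C] holding=G  ← match
         pickup(E) → towers=[D/B; F/A/C/G] holding=E

unstack(G, C)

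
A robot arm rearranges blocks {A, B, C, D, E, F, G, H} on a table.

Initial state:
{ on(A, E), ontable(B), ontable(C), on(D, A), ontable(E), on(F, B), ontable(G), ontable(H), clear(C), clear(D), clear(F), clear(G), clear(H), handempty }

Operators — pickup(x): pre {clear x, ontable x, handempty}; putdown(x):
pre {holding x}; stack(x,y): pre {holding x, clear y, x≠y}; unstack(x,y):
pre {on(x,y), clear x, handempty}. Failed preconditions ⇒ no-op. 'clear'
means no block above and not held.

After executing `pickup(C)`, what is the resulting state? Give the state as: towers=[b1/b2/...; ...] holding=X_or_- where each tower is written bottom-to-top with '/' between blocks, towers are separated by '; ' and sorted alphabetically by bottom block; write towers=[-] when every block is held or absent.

towers=[B/F; E/A/D; G; H] holding=C

before: towers=[B/F; C; E/A/D; G; H] holding=-
pre[pickup(C)]: clear(C) ok, ontable(C) ok, handempty ok
all met → apply pickup(C)
after:  towers=[B/F; E/A/D; G; H] holding=C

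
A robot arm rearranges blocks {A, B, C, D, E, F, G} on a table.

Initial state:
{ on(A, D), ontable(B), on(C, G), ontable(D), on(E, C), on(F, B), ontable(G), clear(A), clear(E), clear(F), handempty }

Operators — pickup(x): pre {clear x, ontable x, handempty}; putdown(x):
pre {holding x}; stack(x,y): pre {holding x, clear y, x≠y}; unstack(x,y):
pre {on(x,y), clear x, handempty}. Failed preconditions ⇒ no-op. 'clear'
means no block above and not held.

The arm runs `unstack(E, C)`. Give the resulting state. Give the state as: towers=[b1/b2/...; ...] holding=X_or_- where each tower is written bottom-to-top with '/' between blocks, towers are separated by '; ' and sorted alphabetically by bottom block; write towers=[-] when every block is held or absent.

towers=[B/F; D/A; G/C] holding=E

before: towers=[B/F; D/A; G/C/E] holding=-
pre[unstack(E, C)]: on(E,C) yes, clear(E) yes, handempty yes
all met → apply unstack(E, C)
after:  towers=[B/F; D/A; G/C] holding=E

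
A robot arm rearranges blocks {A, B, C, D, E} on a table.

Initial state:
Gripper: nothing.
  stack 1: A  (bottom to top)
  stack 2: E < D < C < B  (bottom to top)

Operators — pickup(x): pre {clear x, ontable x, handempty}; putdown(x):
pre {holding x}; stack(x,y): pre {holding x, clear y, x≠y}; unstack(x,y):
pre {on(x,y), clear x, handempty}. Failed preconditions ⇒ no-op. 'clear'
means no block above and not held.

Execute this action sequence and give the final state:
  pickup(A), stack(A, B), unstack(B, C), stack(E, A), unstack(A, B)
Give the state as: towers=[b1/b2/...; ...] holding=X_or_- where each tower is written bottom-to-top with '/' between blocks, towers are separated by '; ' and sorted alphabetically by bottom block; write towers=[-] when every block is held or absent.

towers=[E/D/C/B] holding=A

step 1 (pickup(A)): towers=[E/D/C/B] holding=A
step 2 (stack(A, B)): towers=[E/D/C/B/A] holding=-
step 3 (unstack(B, C)) [no-op]: towers=[E/D/C/B/A] holding=-
step 4 (stack(E, A)) [no-op]: towers=[E/D/C/B/A] holding=-
step 5 (unstack(A, B)): towers=[E/D/C/B] holding=A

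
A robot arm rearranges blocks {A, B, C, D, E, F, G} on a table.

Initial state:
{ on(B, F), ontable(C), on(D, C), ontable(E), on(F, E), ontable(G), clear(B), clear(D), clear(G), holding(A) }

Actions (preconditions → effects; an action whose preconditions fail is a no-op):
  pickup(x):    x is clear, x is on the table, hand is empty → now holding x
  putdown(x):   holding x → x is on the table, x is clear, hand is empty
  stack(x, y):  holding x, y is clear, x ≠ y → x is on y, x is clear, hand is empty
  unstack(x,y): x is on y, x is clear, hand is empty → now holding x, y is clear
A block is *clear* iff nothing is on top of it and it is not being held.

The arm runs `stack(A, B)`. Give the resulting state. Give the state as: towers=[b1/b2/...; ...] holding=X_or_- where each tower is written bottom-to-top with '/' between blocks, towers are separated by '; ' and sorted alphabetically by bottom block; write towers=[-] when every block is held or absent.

towers=[C/D; E/F/B/A; G] holding=-

before: towers=[C/D; E/F/B; G] holding=A
pre[stack(A, B)]: holding(A) yes, clear(B) yes, A≠B yes
all met → apply stack(A, B)
after:  towers=[C/D; E/F/B/A; G] holding=-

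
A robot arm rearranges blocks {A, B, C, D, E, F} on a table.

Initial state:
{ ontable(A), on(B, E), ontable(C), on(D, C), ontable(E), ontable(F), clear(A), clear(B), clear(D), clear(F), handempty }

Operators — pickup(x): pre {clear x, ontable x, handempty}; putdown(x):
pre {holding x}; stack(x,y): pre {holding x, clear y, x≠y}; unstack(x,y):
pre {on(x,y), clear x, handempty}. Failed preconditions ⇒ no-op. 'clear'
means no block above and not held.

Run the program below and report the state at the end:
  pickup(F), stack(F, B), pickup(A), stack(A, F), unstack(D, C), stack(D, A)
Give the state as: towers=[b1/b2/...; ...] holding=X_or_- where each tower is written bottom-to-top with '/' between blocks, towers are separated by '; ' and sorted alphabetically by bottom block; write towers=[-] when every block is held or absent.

towers=[C; E/B/F/A/D] holding=-

step 1 (pickup(F)): towers=[A; C/D; E/B] holding=F
step 2 (stack(F, B)): towers=[A; C/D; E/B/F] holding=-
step 3 (pickup(A)): towers=[C/D; E/B/F] holding=A
step 4 (stack(A, F)): towers=[C/D; E/B/F/A] holding=-
step 5 (unstack(D, C)): towers=[C; E/B/F/A] holding=D
step 6 (stack(D, A)): towers=[C; E/B/F/A/D] holding=-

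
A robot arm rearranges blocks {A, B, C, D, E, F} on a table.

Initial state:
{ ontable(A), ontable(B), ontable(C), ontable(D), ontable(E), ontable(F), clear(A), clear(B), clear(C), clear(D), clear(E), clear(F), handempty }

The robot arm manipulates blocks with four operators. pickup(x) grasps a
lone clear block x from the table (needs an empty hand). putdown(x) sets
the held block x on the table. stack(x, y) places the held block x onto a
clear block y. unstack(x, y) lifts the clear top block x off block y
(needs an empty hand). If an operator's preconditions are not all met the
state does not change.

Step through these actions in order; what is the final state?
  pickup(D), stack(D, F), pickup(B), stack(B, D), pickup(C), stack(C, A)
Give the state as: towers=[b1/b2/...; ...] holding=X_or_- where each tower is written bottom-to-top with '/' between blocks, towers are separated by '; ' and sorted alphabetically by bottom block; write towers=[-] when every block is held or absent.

towers=[A/C; E; F/D/B] holding=-

step 1 (pickup(D)): towers=[A; B; C; E; F] holding=D
step 2 (stack(D, F)): towers=[A; B; C; E; F/D] holding=-
step 3 (pickup(B)): towers=[A; C; E; F/D] holding=B
step 4 (stack(B, D)): towers=[A; C; E; F/D/B] holding=-
step 5 (pickup(C)): towers=[A; E; F/D/B] holding=C
step 6 (stack(C, A)): towers=[A/C; E; F/D/B] holding=-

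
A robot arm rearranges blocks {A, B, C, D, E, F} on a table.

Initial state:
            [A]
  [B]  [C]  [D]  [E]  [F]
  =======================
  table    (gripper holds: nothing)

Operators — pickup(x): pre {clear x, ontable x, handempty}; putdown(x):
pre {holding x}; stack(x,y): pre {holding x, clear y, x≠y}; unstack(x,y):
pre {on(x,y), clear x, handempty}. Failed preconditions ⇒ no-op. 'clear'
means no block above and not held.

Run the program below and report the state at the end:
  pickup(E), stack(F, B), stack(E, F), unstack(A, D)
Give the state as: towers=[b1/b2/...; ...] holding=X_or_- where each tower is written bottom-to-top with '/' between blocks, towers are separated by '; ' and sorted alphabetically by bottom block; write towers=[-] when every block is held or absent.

towers=[B; C; D; F/E] holding=A

step 1 (pickup(E)): towers=[B; C; D/A; F] holding=E
step 2 (stack(F, B)) [no-op]: towers=[B; C; D/A; F] holding=E
step 3 (stack(E, F)): towers=[B; C; D/A; F/E] holding=-
step 4 (unstack(A, D)): towers=[B; C; D; F/E] holding=A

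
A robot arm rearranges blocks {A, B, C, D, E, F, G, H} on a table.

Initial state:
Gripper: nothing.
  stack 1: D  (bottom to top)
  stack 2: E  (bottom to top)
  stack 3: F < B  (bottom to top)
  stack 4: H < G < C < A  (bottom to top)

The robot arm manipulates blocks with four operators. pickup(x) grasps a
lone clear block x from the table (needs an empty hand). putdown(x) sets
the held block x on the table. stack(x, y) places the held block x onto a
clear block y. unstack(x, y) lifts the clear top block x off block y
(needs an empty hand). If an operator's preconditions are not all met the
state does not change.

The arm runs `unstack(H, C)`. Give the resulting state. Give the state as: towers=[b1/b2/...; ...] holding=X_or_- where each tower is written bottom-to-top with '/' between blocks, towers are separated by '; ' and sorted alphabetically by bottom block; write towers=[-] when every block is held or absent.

before: towers=[D; E; F/B; H/G/C/A] holding=-
pre[unstack(H, C)]: on(H,C) ✗, clear(H) ✗, handempty ✓
on(H,C), clear(H) unmet → unstack(H, C) is a no-op
after:  towers=[D; E; F/B; H/G/C/A] holding=-

towers=[D; E; F/B; H/G/C/A] holding=-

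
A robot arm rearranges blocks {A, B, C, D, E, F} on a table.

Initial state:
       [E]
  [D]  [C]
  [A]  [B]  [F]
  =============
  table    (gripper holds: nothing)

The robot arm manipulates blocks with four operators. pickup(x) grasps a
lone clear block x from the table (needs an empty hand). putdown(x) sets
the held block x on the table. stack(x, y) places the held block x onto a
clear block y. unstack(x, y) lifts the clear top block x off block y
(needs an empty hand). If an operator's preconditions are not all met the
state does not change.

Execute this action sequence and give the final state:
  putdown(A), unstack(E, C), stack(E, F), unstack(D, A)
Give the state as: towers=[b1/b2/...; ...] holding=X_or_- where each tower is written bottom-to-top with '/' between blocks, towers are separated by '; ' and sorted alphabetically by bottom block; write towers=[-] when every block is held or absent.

step 1 (putdown(A)) [no-op]: towers=[A/D; B/C/E; F] holding=-
step 2 (unstack(E, C)): towers=[A/D; B/C; F] holding=E
step 3 (stack(E, F)): towers=[A/D; B/C; F/E] holding=-
step 4 (unstack(D, A)): towers=[A; B/C; F/E] holding=D

towers=[A; B/C; F/E] holding=D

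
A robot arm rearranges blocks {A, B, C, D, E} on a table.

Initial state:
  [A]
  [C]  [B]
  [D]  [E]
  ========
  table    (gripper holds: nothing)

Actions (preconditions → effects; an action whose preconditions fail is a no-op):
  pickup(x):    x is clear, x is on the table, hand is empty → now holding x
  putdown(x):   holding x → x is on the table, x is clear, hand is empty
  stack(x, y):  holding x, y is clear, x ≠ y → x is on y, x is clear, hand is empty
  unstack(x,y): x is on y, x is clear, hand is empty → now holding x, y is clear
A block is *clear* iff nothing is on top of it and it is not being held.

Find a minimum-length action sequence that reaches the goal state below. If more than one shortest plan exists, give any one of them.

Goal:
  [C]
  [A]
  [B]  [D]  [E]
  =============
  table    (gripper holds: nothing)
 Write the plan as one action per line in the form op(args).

unstack(B, E)
putdown(B)
unstack(A, C)
stack(A, B)
unstack(C, D)
stack(C, A)

step 1 (unstack(B, E)): towers=[D/C/A; E] holding=B
step 2 (putdown(B)): towers=[B; D/C/A; E] holding=-
step 3 (unstack(A, C)): towers=[B; D/C; E] holding=A
step 4 (stack(A, B)): towers=[B/A; D/C; E] holding=-
step 5 (unstack(C, D)): towers=[B/A; D; E] holding=C
step 6 (stack(C, A)): towers=[B/A/C; D; E] holding=-
goal check: towers=[B/A/C; D; E] holding=- — reached (length 6, optimal by BFS)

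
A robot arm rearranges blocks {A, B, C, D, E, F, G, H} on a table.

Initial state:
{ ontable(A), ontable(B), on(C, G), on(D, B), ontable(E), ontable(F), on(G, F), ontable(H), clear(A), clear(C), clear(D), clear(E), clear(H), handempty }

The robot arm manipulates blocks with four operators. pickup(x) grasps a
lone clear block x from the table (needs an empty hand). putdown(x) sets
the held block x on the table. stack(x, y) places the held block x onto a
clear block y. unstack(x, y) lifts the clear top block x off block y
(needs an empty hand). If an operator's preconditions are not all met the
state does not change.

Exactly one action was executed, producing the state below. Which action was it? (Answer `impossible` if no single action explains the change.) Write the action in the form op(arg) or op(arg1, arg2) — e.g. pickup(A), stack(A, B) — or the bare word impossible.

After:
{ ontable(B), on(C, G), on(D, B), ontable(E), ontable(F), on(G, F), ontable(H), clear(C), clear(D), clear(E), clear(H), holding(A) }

target: towers=[B/D; E; F/G/C; H] holding=A
         pickup(A) → towers=[B/D; E; F/G/C; H] holding=A  ← match
         pickup(E) → towers=[A; B/D; F/G/C; H] holding=E
         pickup(H) → towers=[A; B/D; E; F/G/C] holding=H
     unstack(D, B) → towers=[A; B; E; F/G/C; H] holding=D
     unstack(C, G) → towers=[A; B/D; E; F/G; H] holding=C

pickup(A)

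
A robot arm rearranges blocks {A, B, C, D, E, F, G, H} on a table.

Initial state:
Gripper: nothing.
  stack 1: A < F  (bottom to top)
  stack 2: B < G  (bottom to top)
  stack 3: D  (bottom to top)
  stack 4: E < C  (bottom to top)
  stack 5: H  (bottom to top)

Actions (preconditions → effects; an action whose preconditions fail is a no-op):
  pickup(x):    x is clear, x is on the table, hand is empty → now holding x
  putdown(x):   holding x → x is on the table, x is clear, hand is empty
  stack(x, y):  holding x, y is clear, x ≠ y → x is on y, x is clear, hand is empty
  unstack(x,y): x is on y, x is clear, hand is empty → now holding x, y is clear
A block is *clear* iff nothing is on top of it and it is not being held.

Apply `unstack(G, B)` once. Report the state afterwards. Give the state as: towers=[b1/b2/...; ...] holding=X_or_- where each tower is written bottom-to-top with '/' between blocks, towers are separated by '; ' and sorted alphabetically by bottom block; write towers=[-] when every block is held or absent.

towers=[A/F; B; D; E/C; H] holding=G

before: towers=[A/F; B/G; D; E/C; H] holding=-
pre[unstack(G, B)]: on(G,B) ✓, clear(G) ✓, handempty ✓
all met → apply unstack(G, B)
after:  towers=[A/F; B; D; E/C; H] holding=G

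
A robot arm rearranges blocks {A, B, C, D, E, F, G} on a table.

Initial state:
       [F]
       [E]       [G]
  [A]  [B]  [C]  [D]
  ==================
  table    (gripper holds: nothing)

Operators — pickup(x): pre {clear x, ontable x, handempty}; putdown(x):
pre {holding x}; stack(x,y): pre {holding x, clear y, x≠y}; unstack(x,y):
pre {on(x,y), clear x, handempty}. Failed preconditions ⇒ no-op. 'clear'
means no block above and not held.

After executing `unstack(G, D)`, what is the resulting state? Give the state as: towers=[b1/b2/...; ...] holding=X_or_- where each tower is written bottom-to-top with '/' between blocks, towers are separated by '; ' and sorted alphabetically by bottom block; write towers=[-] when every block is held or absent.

towers=[A; B/E/F; C; D] holding=G

before: towers=[A; B/E/F; C; D/G] holding=-
pre[unstack(G, D)]: on(G,D) ✓, clear(G) ✓, handempty ✓
all met → apply unstack(G, D)
after:  towers=[A; B/E/F; C; D] holding=G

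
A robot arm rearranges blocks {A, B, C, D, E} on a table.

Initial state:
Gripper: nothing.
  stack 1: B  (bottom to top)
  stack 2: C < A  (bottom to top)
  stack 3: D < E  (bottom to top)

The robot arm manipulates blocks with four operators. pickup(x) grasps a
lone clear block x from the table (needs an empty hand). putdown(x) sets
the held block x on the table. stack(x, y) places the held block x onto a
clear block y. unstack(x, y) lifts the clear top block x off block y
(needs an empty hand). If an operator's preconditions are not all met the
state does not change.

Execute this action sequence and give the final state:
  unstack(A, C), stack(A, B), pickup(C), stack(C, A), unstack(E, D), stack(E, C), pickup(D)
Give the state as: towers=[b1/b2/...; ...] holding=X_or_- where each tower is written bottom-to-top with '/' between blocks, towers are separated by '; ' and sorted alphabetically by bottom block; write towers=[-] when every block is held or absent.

step 1 (unstack(A, C)): towers=[B; C; D/E] holding=A
step 2 (stack(A, B)): towers=[B/A; C; D/E] holding=-
step 3 (pickup(C)): towers=[B/A; D/E] holding=C
step 4 (stack(C, A)): towers=[B/A/C; D/E] holding=-
step 5 (unstack(E, D)): towers=[B/A/C; D] holding=E
step 6 (stack(E, C)): towers=[B/A/C/E; D] holding=-
step 7 (pickup(D)): towers=[B/A/C/E] holding=D

towers=[B/A/C/E] holding=D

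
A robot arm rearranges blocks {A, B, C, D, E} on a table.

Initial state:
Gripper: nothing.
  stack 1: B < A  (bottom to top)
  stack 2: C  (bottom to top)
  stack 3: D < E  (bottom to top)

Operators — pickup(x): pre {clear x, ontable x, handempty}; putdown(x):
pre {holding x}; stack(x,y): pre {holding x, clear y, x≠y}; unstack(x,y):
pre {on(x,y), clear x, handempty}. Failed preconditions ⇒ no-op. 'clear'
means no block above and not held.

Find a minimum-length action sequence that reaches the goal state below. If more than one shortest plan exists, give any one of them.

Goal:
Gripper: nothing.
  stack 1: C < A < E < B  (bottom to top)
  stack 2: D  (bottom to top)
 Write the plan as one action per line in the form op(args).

unstack(A, B)
stack(A, C)
unstack(E, D)
stack(E, A)
pickup(B)
stack(B, E)

step 1 (unstack(A, B)): towers=[B; C; D/E] holding=A
step 2 (stack(A, C)): towers=[B; C/A; D/E] holding=-
step 3 (unstack(E, D)): towers=[B; C/A; D] holding=E
step 4 (stack(E, A)): towers=[B; C/A/E; D] holding=-
step 5 (pickup(B)): towers=[C/A/E; D] holding=B
step 6 (stack(B, E)): towers=[C/A/E/B; D] holding=-
goal check: towers=[C/A/E/B; D] holding=- — reached (length 6, optimal by BFS)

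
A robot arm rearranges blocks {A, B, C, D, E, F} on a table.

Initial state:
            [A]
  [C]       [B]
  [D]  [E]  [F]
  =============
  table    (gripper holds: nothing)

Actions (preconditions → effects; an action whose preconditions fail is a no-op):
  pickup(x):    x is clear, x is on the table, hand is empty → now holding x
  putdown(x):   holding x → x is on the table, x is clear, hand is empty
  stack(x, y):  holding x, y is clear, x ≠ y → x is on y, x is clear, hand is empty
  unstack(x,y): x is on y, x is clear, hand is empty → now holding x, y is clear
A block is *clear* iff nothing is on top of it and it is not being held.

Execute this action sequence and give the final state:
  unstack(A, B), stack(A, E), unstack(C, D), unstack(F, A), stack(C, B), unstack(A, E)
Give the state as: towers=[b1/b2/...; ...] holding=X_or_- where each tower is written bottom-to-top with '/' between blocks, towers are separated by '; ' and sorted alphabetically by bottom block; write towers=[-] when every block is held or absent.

step 1 (unstack(A, B)): towers=[D/C; E; F/B] holding=A
step 2 (stack(A, E)): towers=[D/C; E/A; F/B] holding=-
step 3 (unstack(C, D)): towers=[D; E/A; F/B] holding=C
step 4 (unstack(F, A)) [no-op]: towers=[D; E/A; F/B] holding=C
step 5 (stack(C, B)): towers=[D; E/A; F/B/C] holding=-
step 6 (unstack(A, E)): towers=[D; E; F/B/C] holding=A

towers=[D; E; F/B/C] holding=A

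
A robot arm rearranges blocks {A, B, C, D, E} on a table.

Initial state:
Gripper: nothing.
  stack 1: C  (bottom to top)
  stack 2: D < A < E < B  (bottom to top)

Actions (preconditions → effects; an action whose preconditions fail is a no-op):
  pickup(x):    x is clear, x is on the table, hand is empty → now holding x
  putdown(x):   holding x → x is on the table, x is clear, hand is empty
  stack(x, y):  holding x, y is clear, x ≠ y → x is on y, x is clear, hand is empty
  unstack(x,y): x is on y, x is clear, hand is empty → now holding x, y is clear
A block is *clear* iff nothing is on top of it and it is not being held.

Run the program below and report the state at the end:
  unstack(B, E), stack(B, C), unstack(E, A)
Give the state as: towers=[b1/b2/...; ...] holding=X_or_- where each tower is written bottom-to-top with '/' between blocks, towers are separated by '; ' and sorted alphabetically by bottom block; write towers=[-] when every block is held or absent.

towers=[C/B; D/A] holding=E

step 1 (unstack(B, E)): towers=[C; D/A/E] holding=B
step 2 (stack(B, C)): towers=[C/B; D/A/E] holding=-
step 3 (unstack(E, A)): towers=[C/B; D/A] holding=E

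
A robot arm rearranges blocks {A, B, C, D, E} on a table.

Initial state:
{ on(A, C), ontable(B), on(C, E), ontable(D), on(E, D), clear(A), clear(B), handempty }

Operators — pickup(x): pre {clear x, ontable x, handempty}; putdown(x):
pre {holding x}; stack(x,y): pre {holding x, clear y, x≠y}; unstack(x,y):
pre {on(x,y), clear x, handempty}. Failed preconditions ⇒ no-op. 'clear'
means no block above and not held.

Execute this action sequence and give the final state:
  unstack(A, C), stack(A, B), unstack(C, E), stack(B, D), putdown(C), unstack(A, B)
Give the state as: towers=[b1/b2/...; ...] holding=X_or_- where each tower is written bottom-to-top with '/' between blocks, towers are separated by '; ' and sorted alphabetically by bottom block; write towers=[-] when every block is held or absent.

towers=[B; C; D/E] holding=A

step 1 (unstack(A, C)): towers=[B; D/E/C] holding=A
step 2 (stack(A, B)): towers=[B/A; D/E/C] holding=-
step 3 (unstack(C, E)): towers=[B/A; D/E] holding=C
step 4 (stack(B, D)) [no-op]: towers=[B/A; D/E] holding=C
step 5 (putdown(C)): towers=[B/A; C; D/E] holding=-
step 6 (unstack(A, B)): towers=[B; C; D/E] holding=A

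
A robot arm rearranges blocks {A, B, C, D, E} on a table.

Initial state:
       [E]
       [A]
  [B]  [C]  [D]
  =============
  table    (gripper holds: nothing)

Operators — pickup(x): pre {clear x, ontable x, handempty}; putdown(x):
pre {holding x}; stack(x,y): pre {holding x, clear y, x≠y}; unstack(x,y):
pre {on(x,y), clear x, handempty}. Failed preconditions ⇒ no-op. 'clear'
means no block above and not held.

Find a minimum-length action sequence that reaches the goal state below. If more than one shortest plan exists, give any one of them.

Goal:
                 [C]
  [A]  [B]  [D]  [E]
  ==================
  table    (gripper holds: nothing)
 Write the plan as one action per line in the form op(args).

step 1 (unstack(E, A)): towers=[B; C/A; D] holding=E
step 2 (putdown(E)): towers=[B; C/A; D; E] holding=-
step 3 (unstack(A, C)): towers=[B; C; D; E] holding=A
step 4 (putdown(A)): towers=[A; B; C; D; E] holding=-
step 5 (pickup(C)): towers=[A; B; D; E] holding=C
step 6 (stack(C, E)): towers=[A; B; D; E/C] holding=-
goal check: towers=[A; B; D; E/C] holding=- — reached (length 6, optimal by BFS)

unstack(E, A)
putdown(E)
unstack(A, C)
putdown(A)
pickup(C)
stack(C, E)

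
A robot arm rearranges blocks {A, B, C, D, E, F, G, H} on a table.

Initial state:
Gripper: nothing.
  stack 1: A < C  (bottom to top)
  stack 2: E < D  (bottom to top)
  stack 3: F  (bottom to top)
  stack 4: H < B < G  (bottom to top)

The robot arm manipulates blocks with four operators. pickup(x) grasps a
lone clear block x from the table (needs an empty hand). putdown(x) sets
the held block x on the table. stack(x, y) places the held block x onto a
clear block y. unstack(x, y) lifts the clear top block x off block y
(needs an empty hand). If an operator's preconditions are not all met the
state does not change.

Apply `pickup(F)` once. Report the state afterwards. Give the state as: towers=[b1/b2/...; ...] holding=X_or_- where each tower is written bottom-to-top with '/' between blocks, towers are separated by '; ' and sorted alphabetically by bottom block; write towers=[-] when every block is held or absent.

before: towers=[A/C; E/D; F; H/B/G] holding=-
pre[pickup(F)]: clear(F) yes, ontable(F) yes, handempty yes
all met → apply pickup(F)
after:  towers=[A/C; E/D; H/B/G] holding=F

towers=[A/C; E/D; H/B/G] holding=F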